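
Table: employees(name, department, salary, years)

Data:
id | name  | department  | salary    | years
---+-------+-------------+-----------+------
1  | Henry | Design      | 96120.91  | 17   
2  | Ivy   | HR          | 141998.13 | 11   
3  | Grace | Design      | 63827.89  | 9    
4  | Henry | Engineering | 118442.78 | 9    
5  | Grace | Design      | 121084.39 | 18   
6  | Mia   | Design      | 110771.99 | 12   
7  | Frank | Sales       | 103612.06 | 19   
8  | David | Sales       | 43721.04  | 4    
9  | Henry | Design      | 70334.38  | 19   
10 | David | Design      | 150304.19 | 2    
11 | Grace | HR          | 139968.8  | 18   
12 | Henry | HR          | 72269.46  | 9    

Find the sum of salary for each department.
SELECT department, SUM(salary) as result
FROM employees
GROUP BY department

Result:
  Design: 612443.75
  Engineering: 118442.78
  HR: 354236.39
  Sales: 147333.10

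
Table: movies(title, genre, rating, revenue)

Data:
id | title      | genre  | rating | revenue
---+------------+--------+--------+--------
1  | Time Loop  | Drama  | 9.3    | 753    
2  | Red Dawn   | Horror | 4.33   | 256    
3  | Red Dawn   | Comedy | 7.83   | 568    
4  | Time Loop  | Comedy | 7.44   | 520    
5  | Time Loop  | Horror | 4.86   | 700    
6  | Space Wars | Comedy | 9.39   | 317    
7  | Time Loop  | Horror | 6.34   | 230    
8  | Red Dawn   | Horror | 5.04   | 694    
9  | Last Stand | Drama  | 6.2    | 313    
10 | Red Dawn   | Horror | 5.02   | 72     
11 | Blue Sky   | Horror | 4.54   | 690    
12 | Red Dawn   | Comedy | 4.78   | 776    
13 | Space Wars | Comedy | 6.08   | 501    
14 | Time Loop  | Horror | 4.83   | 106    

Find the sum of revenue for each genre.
SELECT genre, SUM(revenue) as result
FROM movies
GROUP BY genre

Result:
  Comedy: 2682
  Drama: 1066
  Horror: 2748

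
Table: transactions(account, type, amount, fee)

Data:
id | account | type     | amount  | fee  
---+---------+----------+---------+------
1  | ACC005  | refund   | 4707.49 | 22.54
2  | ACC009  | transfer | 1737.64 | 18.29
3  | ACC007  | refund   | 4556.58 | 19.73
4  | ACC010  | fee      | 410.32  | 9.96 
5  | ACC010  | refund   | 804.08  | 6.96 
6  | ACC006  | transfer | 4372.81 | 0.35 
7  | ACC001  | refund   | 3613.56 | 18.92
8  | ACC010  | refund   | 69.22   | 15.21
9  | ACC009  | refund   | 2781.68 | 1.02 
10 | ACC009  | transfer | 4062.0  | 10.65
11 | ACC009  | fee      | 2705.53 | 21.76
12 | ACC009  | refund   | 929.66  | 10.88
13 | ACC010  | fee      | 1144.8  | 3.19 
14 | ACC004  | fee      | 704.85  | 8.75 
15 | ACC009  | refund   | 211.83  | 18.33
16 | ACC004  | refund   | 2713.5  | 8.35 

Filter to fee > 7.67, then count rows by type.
SELECT type, COUNT(*)
FROM transactions
WHERE fee > 7.67
GROUP BY type

Note: WHERE filters rows before grouping.

Result:
  fee: 3
  refund: 7
  transfer: 2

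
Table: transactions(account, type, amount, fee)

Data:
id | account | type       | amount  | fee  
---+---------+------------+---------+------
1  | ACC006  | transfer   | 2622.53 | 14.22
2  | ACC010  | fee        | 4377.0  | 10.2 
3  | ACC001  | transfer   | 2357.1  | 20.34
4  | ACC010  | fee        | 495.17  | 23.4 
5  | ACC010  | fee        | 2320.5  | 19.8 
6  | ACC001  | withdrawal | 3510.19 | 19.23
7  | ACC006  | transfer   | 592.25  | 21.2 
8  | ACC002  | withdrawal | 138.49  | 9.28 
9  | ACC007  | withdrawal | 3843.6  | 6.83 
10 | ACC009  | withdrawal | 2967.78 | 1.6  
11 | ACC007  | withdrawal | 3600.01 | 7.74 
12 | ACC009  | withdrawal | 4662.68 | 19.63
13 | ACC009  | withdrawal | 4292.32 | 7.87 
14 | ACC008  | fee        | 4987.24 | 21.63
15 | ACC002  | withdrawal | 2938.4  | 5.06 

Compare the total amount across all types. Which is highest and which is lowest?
SELECT type, SUM(amount)
FROM transactions
GROUP BY type
ORDER BY SUM(amount)

All groups:
  transfer: 5571.88
  fee: 12179.91
  withdrawal: 25953.47

Highest: withdrawal (25953.47)
Lowest: transfer (5571.88)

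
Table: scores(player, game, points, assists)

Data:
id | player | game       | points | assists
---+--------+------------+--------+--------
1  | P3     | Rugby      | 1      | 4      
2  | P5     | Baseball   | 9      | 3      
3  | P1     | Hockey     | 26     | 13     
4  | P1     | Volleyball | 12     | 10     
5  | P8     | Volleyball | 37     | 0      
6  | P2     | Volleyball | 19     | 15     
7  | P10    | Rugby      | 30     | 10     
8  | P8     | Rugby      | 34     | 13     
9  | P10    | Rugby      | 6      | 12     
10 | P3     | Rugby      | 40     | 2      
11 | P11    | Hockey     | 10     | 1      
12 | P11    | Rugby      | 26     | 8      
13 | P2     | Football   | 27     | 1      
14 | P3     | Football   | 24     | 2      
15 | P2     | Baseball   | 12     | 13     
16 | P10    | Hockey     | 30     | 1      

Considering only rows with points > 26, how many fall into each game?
SELECT game, COUNT(*)
FROM scores
WHERE points > 26
GROUP BY game

Note: WHERE filters rows before grouping.

Result:
  Football: 1
  Hockey: 1
  Rugby: 3
  Volleyball: 1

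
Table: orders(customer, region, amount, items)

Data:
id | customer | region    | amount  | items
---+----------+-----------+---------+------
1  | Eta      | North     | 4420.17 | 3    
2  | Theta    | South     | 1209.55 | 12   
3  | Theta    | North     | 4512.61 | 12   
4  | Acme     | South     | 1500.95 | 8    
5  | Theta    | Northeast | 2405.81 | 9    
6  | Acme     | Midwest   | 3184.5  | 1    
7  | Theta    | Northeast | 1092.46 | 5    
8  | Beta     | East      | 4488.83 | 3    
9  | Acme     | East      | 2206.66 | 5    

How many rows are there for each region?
SELECT region, COUNT(*) as count
FROM orders
GROUP BY region

Result:
  East: 2
  Midwest: 1
  North: 2
  Northeast: 2
  South: 2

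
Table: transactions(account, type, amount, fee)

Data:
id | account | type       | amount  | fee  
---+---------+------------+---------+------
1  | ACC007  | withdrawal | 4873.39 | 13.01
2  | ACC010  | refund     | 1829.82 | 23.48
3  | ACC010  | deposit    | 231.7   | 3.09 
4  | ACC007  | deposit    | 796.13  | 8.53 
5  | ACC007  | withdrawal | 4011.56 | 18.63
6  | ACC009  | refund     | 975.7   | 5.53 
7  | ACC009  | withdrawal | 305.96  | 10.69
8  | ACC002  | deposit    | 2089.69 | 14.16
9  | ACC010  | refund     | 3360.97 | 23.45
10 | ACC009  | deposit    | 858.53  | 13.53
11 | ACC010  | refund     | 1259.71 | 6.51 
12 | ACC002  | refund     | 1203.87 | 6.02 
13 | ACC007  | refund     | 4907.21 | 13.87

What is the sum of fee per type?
SELECT type, SUM(fee) as result
FROM transactions
GROUP BY type

Result:
  deposit: 39.31
  refund: 78.86
  withdrawal: 42.33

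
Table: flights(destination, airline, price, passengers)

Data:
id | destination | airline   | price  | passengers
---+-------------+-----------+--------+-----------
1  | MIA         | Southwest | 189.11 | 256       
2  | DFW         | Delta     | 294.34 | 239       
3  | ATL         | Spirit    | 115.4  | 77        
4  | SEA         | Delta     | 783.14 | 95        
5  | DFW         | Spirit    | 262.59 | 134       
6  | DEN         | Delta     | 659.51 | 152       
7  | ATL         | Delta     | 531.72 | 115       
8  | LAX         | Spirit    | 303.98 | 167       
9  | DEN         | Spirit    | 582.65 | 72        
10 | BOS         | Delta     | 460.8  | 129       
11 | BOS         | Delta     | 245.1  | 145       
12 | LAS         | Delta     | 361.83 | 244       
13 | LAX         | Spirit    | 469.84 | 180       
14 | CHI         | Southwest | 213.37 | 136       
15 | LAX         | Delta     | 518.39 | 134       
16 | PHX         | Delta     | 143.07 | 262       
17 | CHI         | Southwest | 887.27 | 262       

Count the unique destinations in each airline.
SELECT airline, COUNT(DISTINCT destination)
FROM flights
GROUP BY airline

Result:
  Delta: 8 distinct
  Southwest: 2 distinct
  Spirit: 4 distinct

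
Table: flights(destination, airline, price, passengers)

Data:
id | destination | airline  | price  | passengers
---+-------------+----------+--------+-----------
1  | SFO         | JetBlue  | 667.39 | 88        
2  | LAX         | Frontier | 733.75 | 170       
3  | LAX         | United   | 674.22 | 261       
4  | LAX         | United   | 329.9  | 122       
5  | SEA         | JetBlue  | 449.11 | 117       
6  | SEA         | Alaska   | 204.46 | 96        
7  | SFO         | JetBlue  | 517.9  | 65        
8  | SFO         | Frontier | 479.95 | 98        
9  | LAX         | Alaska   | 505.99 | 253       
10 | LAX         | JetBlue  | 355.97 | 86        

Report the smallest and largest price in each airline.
SELECT airline, MIN(price), MAX(price)
FROM flights
GROUP BY airline

Result:
  Alaska: min=204.46, max=505.99
  Frontier: min=479.95, max=733.75
  JetBlue: min=355.97, max=667.39
  United: min=329.90, max=674.22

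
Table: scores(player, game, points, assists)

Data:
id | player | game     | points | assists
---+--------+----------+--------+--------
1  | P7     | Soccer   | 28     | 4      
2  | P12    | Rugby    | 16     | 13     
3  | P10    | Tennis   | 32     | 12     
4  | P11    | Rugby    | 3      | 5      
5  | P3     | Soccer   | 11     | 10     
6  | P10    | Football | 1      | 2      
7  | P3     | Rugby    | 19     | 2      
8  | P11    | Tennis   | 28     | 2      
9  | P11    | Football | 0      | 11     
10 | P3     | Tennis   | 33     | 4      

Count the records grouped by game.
SELECT game, COUNT(*) as count
FROM scores
GROUP BY game

Result:
  Football: 2
  Rugby: 3
  Soccer: 2
  Tennis: 3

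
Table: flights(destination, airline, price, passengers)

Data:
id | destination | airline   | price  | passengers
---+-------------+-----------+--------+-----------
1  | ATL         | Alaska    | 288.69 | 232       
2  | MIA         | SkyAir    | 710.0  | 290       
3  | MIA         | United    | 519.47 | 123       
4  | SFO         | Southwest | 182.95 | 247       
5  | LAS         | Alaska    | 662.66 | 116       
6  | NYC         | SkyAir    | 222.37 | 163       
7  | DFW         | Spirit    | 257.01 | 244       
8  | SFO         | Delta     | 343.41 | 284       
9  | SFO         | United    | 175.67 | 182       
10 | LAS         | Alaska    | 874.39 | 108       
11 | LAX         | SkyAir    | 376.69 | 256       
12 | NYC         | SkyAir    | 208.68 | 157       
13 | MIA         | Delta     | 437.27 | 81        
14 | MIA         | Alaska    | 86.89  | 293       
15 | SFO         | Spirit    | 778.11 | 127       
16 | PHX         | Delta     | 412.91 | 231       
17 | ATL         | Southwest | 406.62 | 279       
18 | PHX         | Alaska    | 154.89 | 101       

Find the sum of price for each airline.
SELECT airline, SUM(price) as result
FROM flights
GROUP BY airline

Result:
  Alaska: 2067.52
  Delta: 1193.59
  SkyAir: 1517.74
  Southwest: 589.57
  Spirit: 1035.12
  United: 695.14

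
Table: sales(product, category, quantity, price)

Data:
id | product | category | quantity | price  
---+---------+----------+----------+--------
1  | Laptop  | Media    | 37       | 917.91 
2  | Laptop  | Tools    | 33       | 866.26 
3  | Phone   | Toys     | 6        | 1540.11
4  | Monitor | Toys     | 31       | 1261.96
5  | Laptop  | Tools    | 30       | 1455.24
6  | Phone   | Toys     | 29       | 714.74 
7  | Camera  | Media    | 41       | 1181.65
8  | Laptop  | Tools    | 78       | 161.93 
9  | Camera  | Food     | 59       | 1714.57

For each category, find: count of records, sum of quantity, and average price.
SELECT category,
       COUNT(*) as cnt,
       SUM(quantity) as total_quantity,
       AVG(price) as avg_price
FROM sales
GROUP BY category

Result:
  Food: 1 records, 59 total quantity, 1714.57 avg price
  Media: 2 records, 78 total quantity, 1049.78 avg price
  Tools: 3 records, 141 total quantity, 827.81 avg price
  Toys: 3 records, 66 total quantity, 1172.27 avg price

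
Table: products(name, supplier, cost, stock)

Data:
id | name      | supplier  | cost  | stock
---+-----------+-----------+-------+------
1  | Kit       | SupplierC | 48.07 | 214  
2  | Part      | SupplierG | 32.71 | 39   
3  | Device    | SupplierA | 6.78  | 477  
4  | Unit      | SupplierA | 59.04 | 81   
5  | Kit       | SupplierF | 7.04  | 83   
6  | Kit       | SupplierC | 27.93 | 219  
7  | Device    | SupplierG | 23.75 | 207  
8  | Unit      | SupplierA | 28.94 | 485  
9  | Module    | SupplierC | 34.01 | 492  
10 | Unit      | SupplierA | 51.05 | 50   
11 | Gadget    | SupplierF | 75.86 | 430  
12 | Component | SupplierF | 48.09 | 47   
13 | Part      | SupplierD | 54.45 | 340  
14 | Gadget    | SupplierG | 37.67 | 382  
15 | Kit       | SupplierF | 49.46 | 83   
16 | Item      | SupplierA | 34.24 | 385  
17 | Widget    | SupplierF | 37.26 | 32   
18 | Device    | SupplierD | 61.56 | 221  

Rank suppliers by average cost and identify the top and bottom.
SELECT supplier, AVG(cost)
FROM products
GROUP BY supplier
ORDER BY AVG(cost)

All groups:
  SupplierG: 31.38
  SupplierA: 36.01
  SupplierC: 36.67
  SupplierF: 43.54
  SupplierD: 58.01

Highest: SupplierD (58.01)
Lowest: SupplierG (31.38)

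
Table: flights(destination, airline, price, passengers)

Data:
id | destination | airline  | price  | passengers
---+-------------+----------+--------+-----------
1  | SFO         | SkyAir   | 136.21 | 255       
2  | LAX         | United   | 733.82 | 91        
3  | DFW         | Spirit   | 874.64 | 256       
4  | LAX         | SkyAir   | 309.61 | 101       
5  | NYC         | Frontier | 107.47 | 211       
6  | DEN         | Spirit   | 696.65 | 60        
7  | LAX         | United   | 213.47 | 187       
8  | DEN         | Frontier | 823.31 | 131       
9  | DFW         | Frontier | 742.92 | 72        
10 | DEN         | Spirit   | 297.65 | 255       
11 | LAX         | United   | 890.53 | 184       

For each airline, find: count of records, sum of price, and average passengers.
SELECT airline,
       COUNT(*) as cnt,
       SUM(price) as total_price,
       AVG(passengers) as avg_passengers
FROM flights
GROUP BY airline

Result:
  Frontier: 3 records, 1673.70 total price, 138.00 avg passengers
  SkyAir: 2 records, 445.82 total price, 178.00 avg passengers
  Spirit: 3 records, 1868.94 total price, 190.33 avg passengers
  United: 3 records, 1837.82 total price, 154.00 avg passengers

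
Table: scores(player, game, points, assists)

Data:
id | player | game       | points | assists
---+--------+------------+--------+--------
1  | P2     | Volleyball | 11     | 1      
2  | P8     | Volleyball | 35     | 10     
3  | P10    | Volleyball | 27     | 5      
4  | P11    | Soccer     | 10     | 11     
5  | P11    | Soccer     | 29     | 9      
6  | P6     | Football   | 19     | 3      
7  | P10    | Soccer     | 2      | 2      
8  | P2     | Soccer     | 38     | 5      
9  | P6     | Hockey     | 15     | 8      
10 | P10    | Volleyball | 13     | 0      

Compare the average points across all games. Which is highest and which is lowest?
SELECT game, AVG(points)
FROM scores
GROUP BY game
ORDER BY AVG(points)

All groups:
  Hockey: 15.00
  Football: 19.00
  Soccer: 19.75
  Volleyball: 21.50

Highest: Volleyball (21.50)
Lowest: Hockey (15.00)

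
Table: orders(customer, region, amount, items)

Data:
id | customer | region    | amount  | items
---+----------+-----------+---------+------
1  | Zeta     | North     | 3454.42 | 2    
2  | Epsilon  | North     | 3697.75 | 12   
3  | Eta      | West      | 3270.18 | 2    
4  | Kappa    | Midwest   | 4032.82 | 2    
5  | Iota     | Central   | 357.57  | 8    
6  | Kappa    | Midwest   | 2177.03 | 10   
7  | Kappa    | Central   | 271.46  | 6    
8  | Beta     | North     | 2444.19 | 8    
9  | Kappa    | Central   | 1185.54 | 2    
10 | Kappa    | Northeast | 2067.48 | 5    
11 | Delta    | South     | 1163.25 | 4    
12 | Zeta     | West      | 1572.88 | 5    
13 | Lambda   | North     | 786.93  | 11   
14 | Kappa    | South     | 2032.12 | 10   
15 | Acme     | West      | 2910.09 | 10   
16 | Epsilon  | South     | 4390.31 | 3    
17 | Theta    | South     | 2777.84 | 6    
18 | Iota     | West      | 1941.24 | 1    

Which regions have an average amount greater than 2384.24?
SELECT region, AVG(amount)
FROM orders
GROUP BY region
HAVING AVG(amount) > 2384.24

Result:
  Midwest: avg=3104.93
  North: avg=2595.82
  South: avg=2590.88
  West: avg=2423.60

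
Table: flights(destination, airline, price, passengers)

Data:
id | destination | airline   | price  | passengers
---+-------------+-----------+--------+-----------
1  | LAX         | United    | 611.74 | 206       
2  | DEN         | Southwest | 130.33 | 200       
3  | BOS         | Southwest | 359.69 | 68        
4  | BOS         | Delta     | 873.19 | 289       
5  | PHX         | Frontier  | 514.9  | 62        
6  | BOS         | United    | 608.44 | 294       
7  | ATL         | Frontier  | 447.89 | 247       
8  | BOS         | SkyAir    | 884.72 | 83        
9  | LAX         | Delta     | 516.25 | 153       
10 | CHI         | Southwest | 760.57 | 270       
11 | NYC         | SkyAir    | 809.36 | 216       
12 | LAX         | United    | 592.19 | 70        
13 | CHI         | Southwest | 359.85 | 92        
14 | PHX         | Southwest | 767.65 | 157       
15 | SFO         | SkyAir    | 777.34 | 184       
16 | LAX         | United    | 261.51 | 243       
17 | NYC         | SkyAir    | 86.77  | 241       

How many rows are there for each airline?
SELECT airline, COUNT(*) as count
FROM flights
GROUP BY airline

Result:
  Delta: 2
  Frontier: 2
  SkyAir: 4
  Southwest: 5
  United: 4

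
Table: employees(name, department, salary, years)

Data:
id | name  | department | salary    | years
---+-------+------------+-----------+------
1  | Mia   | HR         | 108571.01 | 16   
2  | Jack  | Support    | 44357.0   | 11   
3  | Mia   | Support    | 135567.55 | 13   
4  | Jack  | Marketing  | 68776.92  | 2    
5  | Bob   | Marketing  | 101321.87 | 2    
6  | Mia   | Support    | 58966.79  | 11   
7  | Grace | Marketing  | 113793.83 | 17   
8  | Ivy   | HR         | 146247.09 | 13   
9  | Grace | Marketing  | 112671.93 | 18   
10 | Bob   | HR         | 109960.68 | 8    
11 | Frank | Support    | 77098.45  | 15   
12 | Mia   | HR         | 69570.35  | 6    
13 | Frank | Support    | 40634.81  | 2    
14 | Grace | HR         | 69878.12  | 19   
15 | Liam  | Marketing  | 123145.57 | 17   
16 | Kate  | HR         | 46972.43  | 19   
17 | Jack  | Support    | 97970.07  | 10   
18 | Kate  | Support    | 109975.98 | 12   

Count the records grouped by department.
SELECT department, COUNT(*) as count
FROM employees
GROUP BY department

Result:
  HR: 6
  Marketing: 5
  Support: 7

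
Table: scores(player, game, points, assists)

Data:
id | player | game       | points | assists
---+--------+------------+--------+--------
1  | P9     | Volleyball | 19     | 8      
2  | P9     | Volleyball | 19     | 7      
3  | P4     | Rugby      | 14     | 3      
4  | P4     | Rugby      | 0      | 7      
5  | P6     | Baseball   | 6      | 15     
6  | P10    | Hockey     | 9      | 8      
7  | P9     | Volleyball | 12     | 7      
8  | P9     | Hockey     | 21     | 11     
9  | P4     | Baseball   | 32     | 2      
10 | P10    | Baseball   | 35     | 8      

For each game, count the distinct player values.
SELECT game, COUNT(DISTINCT player)
FROM scores
GROUP BY game

Result:
  Baseball: 3 distinct
  Hockey: 2 distinct
  Rugby: 1 distinct
  Volleyball: 1 distinct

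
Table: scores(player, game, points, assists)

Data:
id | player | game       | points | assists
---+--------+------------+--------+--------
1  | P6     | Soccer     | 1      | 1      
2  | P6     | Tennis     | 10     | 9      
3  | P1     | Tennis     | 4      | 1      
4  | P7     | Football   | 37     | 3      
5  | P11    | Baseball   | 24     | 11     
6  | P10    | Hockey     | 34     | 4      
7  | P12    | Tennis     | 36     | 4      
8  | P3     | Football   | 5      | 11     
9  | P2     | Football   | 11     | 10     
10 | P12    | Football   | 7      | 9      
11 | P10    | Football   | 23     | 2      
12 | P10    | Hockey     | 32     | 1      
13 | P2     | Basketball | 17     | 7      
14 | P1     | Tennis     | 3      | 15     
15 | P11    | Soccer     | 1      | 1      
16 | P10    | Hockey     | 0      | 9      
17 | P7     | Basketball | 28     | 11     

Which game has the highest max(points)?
SELECT game, MAX(points) as val
FROM scores
GROUP BY game
ORDER BY val DESC
LIMIT 1

Result: Football with max(points) = 37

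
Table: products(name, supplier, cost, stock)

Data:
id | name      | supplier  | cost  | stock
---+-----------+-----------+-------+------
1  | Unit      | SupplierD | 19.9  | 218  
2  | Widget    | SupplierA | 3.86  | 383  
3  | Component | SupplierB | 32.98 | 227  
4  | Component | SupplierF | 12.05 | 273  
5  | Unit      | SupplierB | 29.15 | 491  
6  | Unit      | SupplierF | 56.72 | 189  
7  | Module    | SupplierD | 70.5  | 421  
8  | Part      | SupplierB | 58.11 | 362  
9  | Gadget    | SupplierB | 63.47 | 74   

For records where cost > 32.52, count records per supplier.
SELECT supplier, COUNT(*)
FROM products
WHERE cost > 32.52
GROUP BY supplier

Note: WHERE filters rows before grouping.

Result:
  SupplierB: 3
  SupplierD: 1
  SupplierF: 1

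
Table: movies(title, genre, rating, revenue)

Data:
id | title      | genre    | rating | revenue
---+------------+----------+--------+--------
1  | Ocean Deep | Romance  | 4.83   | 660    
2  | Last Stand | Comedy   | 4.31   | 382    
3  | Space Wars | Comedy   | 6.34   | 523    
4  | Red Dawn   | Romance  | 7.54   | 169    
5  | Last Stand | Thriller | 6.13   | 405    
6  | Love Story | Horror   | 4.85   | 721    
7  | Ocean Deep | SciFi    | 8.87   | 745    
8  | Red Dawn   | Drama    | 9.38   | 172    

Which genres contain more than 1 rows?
SELECT genre, COUNT(*) as cnt
FROM movies
GROUP BY genre
HAVING COUNT(*) > 1

Result:
  Comedy: 2
  Romance: 2

Note: HAVING filters groups after aggregation, WHERE filters rows before.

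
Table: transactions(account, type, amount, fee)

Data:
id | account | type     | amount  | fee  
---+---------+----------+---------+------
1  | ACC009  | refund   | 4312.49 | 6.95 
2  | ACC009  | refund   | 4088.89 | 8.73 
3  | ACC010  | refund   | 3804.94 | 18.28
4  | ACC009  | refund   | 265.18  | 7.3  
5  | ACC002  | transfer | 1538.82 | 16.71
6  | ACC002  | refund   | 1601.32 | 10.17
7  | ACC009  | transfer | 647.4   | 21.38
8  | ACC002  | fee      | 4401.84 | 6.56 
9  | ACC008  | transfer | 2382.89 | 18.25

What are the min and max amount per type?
SELECT type, MIN(amount), MAX(amount)
FROM transactions
GROUP BY type

Result:
  fee: min=4401.84, max=4401.84
  refund: min=265.18, max=4312.49
  transfer: min=647.40, max=2382.89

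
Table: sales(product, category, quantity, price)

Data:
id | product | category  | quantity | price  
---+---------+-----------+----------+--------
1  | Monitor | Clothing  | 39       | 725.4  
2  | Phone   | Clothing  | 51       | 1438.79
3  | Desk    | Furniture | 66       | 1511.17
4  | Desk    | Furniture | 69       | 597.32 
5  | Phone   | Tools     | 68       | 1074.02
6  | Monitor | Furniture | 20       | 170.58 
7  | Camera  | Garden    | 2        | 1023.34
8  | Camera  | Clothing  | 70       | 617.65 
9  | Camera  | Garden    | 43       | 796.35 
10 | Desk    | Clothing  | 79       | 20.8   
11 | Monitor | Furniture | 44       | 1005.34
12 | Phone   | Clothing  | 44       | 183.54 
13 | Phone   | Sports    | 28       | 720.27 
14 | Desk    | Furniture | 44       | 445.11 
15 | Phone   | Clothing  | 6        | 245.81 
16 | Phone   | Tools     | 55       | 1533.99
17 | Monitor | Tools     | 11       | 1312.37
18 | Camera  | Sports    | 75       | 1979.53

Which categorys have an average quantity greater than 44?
SELECT category, AVG(quantity)
FROM sales
GROUP BY category
HAVING AVG(quantity) > 44

Result:
  Clothing: avg=48.17
  Furniture: avg=48.60
  Sports: avg=51.50
  Tools: avg=44.67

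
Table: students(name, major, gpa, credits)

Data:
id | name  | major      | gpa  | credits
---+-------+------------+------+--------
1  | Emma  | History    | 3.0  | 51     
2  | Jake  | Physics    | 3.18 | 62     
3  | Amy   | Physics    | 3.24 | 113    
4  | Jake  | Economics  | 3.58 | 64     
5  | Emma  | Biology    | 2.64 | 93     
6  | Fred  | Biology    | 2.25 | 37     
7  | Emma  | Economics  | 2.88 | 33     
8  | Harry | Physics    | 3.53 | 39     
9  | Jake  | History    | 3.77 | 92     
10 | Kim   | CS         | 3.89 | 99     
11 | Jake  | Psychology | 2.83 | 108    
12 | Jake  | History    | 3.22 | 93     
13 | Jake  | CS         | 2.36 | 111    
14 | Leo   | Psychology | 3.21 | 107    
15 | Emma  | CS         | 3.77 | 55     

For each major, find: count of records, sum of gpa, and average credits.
SELECT major,
       COUNT(*) as cnt,
       SUM(gpa) as total_gpa,
       AVG(credits) as avg_credits
FROM students
GROUP BY major

Result:
  Biology: 2 records, 4.89 total gpa, 65.00 avg credits
  CS: 3 records, 10.02 total gpa, 88.33 avg credits
  Economics: 2 records, 6.46 total gpa, 48.50 avg credits
  History: 3 records, 9.99 total gpa, 78.67 avg credits
  Physics: 3 records, 9.95 total gpa, 71.33 avg credits
  Psychology: 2 records, 6.04 total gpa, 107.50 avg credits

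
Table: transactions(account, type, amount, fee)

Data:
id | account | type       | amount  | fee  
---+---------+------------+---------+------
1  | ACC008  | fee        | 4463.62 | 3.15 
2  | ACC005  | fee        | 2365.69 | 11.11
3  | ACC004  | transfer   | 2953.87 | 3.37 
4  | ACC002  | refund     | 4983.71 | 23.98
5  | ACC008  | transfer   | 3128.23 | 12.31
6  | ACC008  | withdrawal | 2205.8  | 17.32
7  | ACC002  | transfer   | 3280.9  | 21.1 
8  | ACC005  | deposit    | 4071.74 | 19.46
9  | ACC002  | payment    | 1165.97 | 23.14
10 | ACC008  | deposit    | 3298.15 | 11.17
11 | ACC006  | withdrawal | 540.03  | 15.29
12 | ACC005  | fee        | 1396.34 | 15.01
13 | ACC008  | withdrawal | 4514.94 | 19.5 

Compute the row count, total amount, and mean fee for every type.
SELECT type,
       COUNT(*) as cnt,
       SUM(amount) as total_amount,
       AVG(fee) as avg_fee
FROM transactions
GROUP BY type

Result:
  deposit: 2 records, 7369.89 total amount, 15.32 avg fee
  fee: 3 records, 8225.65 total amount, 9.76 avg fee
  payment: 1 records, 1165.97 total amount, 23.14 avg fee
  refund: 1 records, 4983.71 total amount, 23.98 avg fee
  transfer: 3 records, 9363.00 total amount, 12.26 avg fee
  withdrawal: 3 records, 7260.77 total amount, 17.37 avg fee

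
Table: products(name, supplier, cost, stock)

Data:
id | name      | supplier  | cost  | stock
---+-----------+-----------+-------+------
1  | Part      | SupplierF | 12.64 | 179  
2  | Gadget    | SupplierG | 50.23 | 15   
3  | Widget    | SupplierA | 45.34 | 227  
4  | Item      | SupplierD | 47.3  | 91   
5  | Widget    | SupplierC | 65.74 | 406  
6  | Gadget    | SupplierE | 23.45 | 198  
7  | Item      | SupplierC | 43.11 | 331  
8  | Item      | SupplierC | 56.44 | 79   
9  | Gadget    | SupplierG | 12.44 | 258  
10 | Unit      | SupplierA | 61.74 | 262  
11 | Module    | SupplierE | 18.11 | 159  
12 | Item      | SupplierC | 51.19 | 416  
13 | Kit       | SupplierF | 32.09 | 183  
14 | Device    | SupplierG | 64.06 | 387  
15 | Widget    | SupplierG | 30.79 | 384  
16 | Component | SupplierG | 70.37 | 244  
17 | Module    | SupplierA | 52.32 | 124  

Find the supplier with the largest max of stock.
SELECT supplier, MAX(stock) as val
FROM products
GROUP BY supplier
ORDER BY val DESC
LIMIT 1

Result: SupplierC with max(stock) = 416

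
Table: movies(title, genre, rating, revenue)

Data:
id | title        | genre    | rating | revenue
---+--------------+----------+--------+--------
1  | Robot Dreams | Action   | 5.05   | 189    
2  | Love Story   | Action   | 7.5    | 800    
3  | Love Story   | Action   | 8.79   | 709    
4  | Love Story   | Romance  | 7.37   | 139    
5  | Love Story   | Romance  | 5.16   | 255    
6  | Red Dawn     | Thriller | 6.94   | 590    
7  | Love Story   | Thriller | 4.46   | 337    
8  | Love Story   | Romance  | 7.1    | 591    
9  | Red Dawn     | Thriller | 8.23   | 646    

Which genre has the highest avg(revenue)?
SELECT genre, AVG(revenue) as val
FROM movies
GROUP BY genre
ORDER BY val DESC
LIMIT 1

Result: Action with avg(revenue) = 566.00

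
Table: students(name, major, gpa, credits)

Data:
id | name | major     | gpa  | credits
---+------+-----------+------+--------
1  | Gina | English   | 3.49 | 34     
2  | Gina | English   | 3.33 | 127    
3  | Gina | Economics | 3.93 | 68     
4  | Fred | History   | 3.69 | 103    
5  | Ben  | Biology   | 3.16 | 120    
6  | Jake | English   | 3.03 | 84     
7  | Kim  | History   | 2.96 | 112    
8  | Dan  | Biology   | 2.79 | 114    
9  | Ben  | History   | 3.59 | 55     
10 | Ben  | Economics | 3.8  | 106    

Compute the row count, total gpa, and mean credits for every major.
SELECT major,
       COUNT(*) as cnt,
       SUM(gpa) as total_gpa,
       AVG(credits) as avg_credits
FROM students
GROUP BY major

Result:
  Biology: 2 records, 5.95 total gpa, 117.00 avg credits
  Economics: 2 records, 7.73 total gpa, 87.00 avg credits
  English: 3 records, 9.85 total gpa, 81.67 avg credits
  History: 3 records, 10.24 total gpa, 90.00 avg credits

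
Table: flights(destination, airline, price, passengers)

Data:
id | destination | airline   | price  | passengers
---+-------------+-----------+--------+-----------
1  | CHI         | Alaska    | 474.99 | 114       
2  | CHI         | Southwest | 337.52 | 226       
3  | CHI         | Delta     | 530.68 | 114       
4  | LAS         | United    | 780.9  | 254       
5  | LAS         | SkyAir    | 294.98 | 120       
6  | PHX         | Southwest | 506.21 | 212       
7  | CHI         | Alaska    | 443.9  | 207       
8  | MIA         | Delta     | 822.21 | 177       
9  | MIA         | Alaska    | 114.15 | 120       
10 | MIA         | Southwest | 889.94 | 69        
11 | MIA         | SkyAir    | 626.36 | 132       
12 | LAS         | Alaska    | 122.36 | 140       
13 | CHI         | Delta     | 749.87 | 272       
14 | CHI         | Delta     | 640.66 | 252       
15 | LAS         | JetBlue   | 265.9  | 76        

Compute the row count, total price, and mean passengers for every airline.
SELECT airline,
       COUNT(*) as cnt,
       SUM(price) as total_price,
       AVG(passengers) as avg_passengers
FROM flights
GROUP BY airline

Result:
  Alaska: 4 records, 1155.40 total price, 145.25 avg passengers
  Delta: 4 records, 2743.42 total price, 203.75 avg passengers
  JetBlue: 1 records, 265.90 total price, 76.00 avg passengers
  SkyAir: 2 records, 921.34 total price, 126.00 avg passengers
  Southwest: 3 records, 1733.67 total price, 169.00 avg passengers
  United: 1 records, 780.90 total price, 254.00 avg passengers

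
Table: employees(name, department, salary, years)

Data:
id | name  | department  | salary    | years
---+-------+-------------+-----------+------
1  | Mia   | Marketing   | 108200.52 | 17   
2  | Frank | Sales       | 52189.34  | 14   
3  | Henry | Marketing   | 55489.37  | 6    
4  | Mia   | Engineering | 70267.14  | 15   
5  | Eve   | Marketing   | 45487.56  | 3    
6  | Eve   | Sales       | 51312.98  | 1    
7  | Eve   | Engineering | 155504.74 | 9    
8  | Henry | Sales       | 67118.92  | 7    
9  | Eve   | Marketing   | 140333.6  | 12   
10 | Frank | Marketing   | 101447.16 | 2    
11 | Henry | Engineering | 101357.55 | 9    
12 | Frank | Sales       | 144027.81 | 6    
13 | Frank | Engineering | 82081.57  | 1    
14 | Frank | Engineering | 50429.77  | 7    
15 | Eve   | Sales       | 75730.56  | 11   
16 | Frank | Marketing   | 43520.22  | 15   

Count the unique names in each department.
SELECT department, COUNT(DISTINCT name)
FROM employees
GROUP BY department

Result:
  Engineering: 4 distinct
  Marketing: 4 distinct
  Sales: 3 distinct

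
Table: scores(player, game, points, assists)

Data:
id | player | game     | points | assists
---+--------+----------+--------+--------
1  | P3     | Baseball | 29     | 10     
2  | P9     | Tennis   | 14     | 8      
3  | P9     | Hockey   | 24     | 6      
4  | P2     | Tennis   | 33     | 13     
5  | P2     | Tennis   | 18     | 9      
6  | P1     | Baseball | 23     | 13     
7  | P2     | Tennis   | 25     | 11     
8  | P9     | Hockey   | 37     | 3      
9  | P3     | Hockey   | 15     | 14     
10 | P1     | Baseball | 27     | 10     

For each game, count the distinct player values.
SELECT game, COUNT(DISTINCT player)
FROM scores
GROUP BY game

Result:
  Baseball: 2 distinct
  Hockey: 2 distinct
  Tennis: 2 distinct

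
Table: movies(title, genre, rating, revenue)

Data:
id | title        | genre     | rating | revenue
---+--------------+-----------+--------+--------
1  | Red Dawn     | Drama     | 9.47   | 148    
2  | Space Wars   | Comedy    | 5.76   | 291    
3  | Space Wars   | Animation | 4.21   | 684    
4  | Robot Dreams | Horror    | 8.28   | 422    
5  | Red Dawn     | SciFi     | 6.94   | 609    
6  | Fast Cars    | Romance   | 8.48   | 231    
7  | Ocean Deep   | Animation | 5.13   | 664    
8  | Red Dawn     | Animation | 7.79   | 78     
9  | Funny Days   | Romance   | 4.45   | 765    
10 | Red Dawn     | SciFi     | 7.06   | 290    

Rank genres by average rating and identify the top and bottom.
SELECT genre, AVG(rating)
FROM movies
GROUP BY genre
ORDER BY AVG(rating)

All groups:
  Animation: 5.71
  Comedy: 5.76
  Romance: 6.47
  SciFi: 7.00
  Horror: 8.28
  Drama: 9.47

Highest: Drama (9.47)
Lowest: Animation (5.71)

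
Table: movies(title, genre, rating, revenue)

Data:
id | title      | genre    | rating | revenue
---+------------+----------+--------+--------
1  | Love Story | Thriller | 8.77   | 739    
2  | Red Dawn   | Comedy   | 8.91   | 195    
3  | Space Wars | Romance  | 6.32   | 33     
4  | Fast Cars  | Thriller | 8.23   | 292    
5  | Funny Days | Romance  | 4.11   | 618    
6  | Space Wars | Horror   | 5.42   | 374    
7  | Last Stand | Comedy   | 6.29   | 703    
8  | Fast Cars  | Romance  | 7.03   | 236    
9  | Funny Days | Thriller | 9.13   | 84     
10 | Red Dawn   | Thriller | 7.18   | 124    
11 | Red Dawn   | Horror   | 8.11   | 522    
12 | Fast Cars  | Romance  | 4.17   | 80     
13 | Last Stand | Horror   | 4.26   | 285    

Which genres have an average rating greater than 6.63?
SELECT genre, AVG(rating)
FROM movies
GROUP BY genre
HAVING AVG(rating) > 6.63

Result:
  Comedy: avg=7.60
  Thriller: avg=8.33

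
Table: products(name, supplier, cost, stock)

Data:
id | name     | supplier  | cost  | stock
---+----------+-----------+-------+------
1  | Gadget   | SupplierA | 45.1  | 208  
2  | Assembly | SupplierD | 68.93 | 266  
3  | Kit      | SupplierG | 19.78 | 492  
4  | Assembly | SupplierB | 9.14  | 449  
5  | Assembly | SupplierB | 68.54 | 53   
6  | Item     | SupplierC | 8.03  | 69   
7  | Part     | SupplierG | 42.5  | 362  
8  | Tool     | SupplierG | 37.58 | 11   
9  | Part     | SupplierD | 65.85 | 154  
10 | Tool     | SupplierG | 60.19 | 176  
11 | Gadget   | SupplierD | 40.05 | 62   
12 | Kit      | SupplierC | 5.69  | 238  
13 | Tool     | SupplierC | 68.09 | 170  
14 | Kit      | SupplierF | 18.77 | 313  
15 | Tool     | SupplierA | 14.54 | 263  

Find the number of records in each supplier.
SELECT supplier, COUNT(*) as count
FROM products
GROUP BY supplier

Result:
  SupplierA: 2
  SupplierB: 2
  SupplierC: 3
  SupplierD: 3
  SupplierF: 1
  SupplierG: 4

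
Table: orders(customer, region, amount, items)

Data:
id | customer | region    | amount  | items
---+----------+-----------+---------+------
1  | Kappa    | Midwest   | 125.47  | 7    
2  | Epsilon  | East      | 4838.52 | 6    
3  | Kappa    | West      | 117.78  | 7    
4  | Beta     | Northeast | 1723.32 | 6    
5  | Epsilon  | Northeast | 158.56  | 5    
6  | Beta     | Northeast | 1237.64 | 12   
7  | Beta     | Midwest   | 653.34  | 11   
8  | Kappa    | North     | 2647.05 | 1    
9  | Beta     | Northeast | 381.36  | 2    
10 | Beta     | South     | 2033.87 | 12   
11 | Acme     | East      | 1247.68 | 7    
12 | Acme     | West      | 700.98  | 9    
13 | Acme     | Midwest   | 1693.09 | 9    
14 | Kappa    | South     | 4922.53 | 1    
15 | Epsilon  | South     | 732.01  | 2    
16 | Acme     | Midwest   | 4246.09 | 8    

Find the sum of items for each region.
SELECT region, SUM(items) as result
FROM orders
GROUP BY region

Result:
  East: 13
  Midwest: 35
  North: 1
  Northeast: 25
  South: 15
  West: 16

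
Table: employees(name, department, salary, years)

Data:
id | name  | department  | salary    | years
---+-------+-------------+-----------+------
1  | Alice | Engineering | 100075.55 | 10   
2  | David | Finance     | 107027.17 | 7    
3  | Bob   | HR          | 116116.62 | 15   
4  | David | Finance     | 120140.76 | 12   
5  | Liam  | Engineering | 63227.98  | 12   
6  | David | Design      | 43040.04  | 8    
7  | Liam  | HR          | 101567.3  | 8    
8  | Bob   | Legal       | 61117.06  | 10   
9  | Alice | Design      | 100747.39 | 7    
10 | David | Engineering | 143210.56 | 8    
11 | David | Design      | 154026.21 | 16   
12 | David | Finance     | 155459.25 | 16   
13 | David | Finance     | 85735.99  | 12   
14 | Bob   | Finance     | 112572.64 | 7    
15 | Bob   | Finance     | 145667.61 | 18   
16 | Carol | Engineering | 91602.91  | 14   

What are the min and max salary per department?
SELECT department, MIN(salary), MAX(salary)
FROM employees
GROUP BY department

Result:
  Design: min=43040.04, max=154026.21
  Engineering: min=63227.98, max=143210.56
  Finance: min=85735.99, max=155459.25
  HR: min=101567.30, max=116116.62
  Legal: min=61117.06, max=61117.06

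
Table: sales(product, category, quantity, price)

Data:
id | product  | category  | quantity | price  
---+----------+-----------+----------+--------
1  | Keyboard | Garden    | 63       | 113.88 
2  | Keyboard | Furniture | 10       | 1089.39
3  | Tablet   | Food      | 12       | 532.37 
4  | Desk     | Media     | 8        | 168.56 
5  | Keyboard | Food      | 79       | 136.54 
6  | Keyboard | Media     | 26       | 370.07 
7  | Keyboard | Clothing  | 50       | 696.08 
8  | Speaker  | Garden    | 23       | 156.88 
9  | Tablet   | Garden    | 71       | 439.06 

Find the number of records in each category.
SELECT category, COUNT(*) as count
FROM sales
GROUP BY category

Result:
  Clothing: 1
  Food: 2
  Furniture: 1
  Garden: 3
  Media: 2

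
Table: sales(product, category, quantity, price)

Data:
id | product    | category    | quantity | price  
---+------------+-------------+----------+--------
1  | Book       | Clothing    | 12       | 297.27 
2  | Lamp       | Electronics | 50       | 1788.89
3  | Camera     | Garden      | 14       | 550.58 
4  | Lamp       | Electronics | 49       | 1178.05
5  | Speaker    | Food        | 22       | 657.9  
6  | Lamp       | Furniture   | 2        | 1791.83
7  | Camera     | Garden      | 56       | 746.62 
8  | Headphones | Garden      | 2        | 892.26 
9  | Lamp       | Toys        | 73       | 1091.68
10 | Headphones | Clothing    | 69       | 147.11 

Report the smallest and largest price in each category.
SELECT category, MIN(price), MAX(price)
FROM sales
GROUP BY category

Result:
  Clothing: min=147.11, max=297.27
  Electronics: min=1178.05, max=1788.89
  Food: min=657.90, max=657.90
  Furniture: min=1791.83, max=1791.83
  Garden: min=550.58, max=892.26
  Toys: min=1091.68, max=1091.68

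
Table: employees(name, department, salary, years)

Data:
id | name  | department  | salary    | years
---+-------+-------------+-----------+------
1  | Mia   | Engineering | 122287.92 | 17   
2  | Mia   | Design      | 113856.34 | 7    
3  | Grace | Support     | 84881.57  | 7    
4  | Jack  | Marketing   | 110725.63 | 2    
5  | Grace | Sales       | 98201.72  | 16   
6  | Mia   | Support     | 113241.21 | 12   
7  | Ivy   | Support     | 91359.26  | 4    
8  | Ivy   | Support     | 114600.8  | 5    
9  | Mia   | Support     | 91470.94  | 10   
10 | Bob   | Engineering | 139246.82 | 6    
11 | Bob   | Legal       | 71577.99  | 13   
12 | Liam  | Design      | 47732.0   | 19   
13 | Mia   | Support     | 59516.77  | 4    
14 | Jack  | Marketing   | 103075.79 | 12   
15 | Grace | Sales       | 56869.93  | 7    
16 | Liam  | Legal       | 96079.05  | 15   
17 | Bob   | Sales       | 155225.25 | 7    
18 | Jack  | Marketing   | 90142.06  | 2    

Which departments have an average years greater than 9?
SELECT department, AVG(years)
FROM employees
GROUP BY department
HAVING AVG(years) > 9

Result:
  Design: avg=13.00
  Engineering: avg=11.50
  Legal: avg=14.00
  Sales: avg=10.00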